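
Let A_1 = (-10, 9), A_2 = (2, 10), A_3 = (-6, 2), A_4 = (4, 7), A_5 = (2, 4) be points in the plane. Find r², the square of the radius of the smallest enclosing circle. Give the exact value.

50

A smallest enclosing disk is always determined by at most three of the input points on its boundary.
The farthest pair is A_1–A_4 with squared distance 200. The circle on this segment as diameter has centre (-3, 8) and r² = 200/4 = 50.
Check A_2: distance² to centre = 29 ≤ 50, so it lies inside.
All remaining points lie in this disk, and no smaller disk contains both endpoints, so this is the minimum enclosing circle.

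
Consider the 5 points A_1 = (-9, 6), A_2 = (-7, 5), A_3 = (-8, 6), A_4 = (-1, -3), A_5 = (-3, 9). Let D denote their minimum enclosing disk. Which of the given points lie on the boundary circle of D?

A_1, A_4, A_5

The minimum enclosing circle of a finite set is fixed by two of the points (as a diameter) or three (as a circumcircle).
The minimum enclosing circle is determined by three boundary points: A_1, A_4, A_5.
Their circumcentre is (-47/13, 71/26) with r² = 26825/676.
The farthest remaining point A_3 is at distance² 20221/676 ≤ 26825/676.
The points at distance exactly r from the centre are A_1, A_4, A_5 — 3 points.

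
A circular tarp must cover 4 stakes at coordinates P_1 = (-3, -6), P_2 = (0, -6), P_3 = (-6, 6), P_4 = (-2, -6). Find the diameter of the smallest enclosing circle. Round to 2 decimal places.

13.42

The minimum enclosing circle of a finite set is fixed by two of the points (as a diameter) or three (as a circumcircle).
The farthest pair is P_2–P_3 with squared distance 180. The circle on this segment as diameter has centre (-3, 0) and r² = 180/4 = 45.
Check P_1: distance² to centre = 36 ≤ 45, so it lies inside.
All remaining points lie in this disk, and no smaller disk contains both endpoints, so this is the minimum enclosing circle.
Diameter = 2r = 2√45 ≈ 13.42.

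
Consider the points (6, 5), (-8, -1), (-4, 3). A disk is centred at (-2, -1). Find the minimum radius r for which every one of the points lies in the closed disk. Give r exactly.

10

The required radius is the distance from (-2, -1) to the farthest point.
Squared distances: 100, 36, 20.
Maximum is 100, attained at (6, 5).
r = √100 = 10.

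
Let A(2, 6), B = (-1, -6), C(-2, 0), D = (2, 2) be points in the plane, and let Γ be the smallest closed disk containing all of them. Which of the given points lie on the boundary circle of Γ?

A, B

The minimum enclosing circle of a finite set is fixed by two of the points (as a diameter) or three (as a circumcircle).
The farthest pair is A–B with squared distance 153. The circle on this segment as diameter has centre (0.5, 0) and r² = 153/4 = 38.25.
Check C: distance² to centre = 6.25 ≤ 38.25, so it lies inside.
All remaining points lie in this disk, and no smaller disk contains both endpoints, so this is the minimum enclosing circle.
The points at distance exactly r from the centre are A, B — 2 points.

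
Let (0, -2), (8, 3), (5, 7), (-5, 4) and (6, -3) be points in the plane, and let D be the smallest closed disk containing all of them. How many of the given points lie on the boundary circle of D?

3

The minimum enclosing circle of a finite set is fixed by two of the points (as a diameter) or three (as a circumcircle).
The minimum enclosing circle is determined by three boundary points: (8, 3), (-5, 4), (6, -3).
Their circumcentre is (1.375, 1.875) with r² = 45.15625.
The farthest remaining point (5, 7) is at distance² 39.40625 ≤ 45.15625.
The points at distance exactly r from the centre are (8, 3), (-5, 4), (6, -3) — 3 points.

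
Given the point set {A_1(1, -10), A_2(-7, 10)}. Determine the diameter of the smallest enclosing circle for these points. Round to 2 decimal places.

21.54

The smallest circle enclosing two points has them as diameter endpoints.
Centre = midpoint = (-3, 0); r² = |A_1A_2|²/4 = 464/4 = 116.
Diameter = 2r = 2√116 ≈ 21.54.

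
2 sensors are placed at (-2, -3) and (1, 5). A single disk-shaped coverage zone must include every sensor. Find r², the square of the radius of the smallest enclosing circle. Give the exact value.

The smallest circle enclosing two points has them as diameter endpoints.
Centre = midpoint = (-0.5, 1); r² = |(-2, -3)−(1, 5)|²/4 = 73/4 = 18.25.

18.25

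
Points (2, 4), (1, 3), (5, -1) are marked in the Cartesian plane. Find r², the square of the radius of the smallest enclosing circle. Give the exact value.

8.5

Call the three points A, B, C in the order given.
Side lengths²: AB² = 2, AC² = 34, BC² = 32.
Since AC² = 34 ≥ 32 + 2 = 34, the angle opposite AC is not acute, so the smallest enclosing circle has AC as diameter.
Centre = midpoint of AC = (3.5, 1.5), r² = 34/4 = 8.5.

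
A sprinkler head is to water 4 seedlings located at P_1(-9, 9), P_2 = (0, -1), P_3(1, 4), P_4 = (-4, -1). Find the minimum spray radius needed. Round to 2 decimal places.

6.73

The farthest pair is P_1–P_2 with squared distance 181. The circle on this segment as diameter has centre (-4.5, 4) and r² = 181/4 = 45.25.
Check P_3: distance² to centre = 30.25 ≤ 45.25, so it lies inside.
All remaining points lie in this disk, and no smaller disk contains both endpoints, so this is the minimum enclosing circle.
r = √(45.25) ≈ 6.73.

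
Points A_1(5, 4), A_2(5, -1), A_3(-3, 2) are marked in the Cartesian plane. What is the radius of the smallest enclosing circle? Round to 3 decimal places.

Side lengths²: A_1A_2² = 25, A_1A_3² = 68, A_2A_3² = 73.
Since A_2A_3² = 73 < 68 + 25 = 93, the triangle is acute, so the smallest enclosing circle is the circumcircle.
Circumcentre = (1.375, 1.5), r² = 19.390625.
r = √(19.390625) ≈ 4.403.

4.403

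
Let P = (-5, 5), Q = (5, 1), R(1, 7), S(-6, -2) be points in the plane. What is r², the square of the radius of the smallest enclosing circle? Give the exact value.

325/9

A smallest enclosing disk is always determined by at most three of the input points on its boundary.
The minimum enclosing circle is determined by three boundary points: Q, R, S.
Their circumcentre is (-1, 4/3) with r² = 325/9.
The farthest remaining point P is at distance² 265/9 ≤ 325/9.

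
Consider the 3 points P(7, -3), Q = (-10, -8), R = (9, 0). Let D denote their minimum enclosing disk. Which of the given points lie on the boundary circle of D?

Q, R

Side lengths²: PQ² = 314, PR² = 13, QR² = 425.
Since QR² = 425 ≥ 314 + 13 = 327, the angle opposite QR is not acute, so the smallest enclosing circle has QR as diameter.
Centre = midpoint of QR = (-0.5, -4), r² = 425/4 = 106.25.
The points at distance exactly r from the centre are Q, R — 2 points.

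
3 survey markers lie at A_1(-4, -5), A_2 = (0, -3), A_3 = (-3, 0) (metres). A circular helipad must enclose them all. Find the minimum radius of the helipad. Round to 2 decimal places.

Side lengths²: A_1A_2² = 20, A_1A_3² = 26, A_2A_3² = 18.
Since A_1A_3² = 26 < 20 + 18 = 38, the triangle is acute, so the smallest enclosing circle is the circumcircle.
Circumcentre = (-8/3, -8/3), r² = 65/9.
r = √(65/9) ≈ 2.69.

2.69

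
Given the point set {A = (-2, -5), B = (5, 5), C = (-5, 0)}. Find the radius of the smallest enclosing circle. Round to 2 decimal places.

6.12

Side lengths²: AB² = 149, AC² = 34, BC² = 125.
Since AB² = 149 < 125 + 34 = 159, the triangle is acute, so the smallest enclosing circle is the circumcircle.
Circumcentre = (29/26, 7/26), r² = 12665/338.
r = √(12665/338) ≈ 6.12.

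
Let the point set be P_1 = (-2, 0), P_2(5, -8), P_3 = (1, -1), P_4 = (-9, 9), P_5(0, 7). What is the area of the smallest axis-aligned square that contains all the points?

The bounding box has width 14 and height 17.
An axis-aligned square enclosing the set must have side ≥ max(width, height).
So the minimum side is max(14, 17) = 17.
Area = 17² = 289.

289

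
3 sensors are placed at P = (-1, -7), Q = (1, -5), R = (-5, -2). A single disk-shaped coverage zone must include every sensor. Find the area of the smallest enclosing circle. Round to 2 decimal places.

35.78

Side lengths²: PQ² = 8, PR² = 41, QR² = 45.
Since QR² = 45 < 41 + 8 = 49, the triangle is acute, so the smallest enclosing circle is the circumcircle.
Circumcentre = (-13/6, -23/6), r² = 205/18.
Area = π·r² = π·205/18 ≈ 35.78.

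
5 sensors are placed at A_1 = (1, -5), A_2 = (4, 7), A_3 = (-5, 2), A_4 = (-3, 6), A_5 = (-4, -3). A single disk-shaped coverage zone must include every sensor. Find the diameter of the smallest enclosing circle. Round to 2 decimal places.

The minimum enclosing circle of a finite set is fixed by two of the points (as a diameter) or three (as a circumcircle).
The minimum enclosing circle is determined by three boundary points: A_1, A_2, A_5.
Their circumcentre is (15/22, 16/11) with r² = 20213/484.
The farthest remaining point A_4 is at distance² 16561/484 ≤ 20213/484.
Diameter = 2r = 2√(20213/484) ≈ 12.92.

12.92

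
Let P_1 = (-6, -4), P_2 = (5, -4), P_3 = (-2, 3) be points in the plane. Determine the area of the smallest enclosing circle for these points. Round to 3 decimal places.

Side lengths²: P_1P_2² = 121, P_1P_3² = 65, P_2P_3² = 98.
Since P_1P_2² = 121 < 98 + 65 = 163, the triangle is acute, so the smallest enclosing circle is the circumcircle.
Circumcentre = (-0.5, -2.5), r² = 32.5.
Area = π·r² = π·32.5 ≈ 102.102.

102.102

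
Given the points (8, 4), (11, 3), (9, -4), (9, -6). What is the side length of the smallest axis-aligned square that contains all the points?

The bounding box has width 3 and height 10.
An axis-aligned square enclosing the set must have side ≥ max(width, height).
So the minimum side is max(3, 10) = 10.

10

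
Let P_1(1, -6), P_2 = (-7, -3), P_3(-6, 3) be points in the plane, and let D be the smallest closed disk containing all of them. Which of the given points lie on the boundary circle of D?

Side lengths²: P_1P_2² = 73, P_1P_3² = 130, P_2P_3² = 37.
Since P_1P_3² = 130 ≥ 73 + 37 = 110, the angle opposite P_1P_3 is not acute, so the smallest enclosing circle has P_1P_3 as diameter.
Centre = midpoint of P_1P_3 = (-2.5, -1.5), r² = 130/4 = 32.5.
The points at distance exactly r from the centre are P_1, P_3 — 2 points.

P_1, P_3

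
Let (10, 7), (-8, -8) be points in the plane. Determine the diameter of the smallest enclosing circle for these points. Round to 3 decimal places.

23.431

The smallest circle enclosing two points has them as diameter endpoints.
Centre = midpoint = (1, -0.5); r² = |(10, 7)−(-8, -8)|²/4 = 549/4 = 137.25.
Diameter = 2r = 2√(137.25) ≈ 23.431.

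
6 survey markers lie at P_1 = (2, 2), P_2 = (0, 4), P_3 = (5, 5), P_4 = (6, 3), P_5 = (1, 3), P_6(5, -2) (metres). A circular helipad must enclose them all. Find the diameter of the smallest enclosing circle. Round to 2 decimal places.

The minimum enclosing circle is determined by three boundary points: P_2, P_3, P_6.
Their circumcentre is (3.1, 1.5) with r² = 15.86.
The farthest remaining point P_4 is at distance² 10.66 ≤ 15.86.
Diameter = 2r = 2√(15.86) ≈ 7.96.

7.96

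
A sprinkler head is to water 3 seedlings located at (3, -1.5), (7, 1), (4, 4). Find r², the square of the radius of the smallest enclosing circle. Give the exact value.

Call the three points A, B, C in the order given.
Side lengths²: AB² = 22.25, AC² = 31.25, BC² = 18.
Since AC² = 31.25 < 22.25 + 18 = 40.25, the triangle is acute, so the smallest enclosing circle is the circumcircle.
Circumcentre = (215/52, 59/52), r² = 11125/1352.

11125/1352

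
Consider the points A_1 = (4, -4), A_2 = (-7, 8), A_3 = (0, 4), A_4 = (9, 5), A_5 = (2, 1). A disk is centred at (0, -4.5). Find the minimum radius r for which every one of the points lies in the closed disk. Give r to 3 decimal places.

14.327

The required radius is the distance from (0, -4.5) to the farthest point.
Squared distances: 16.25, 205.25, 72.25, 171.25, 34.25.
Maximum is 205.25, attained at A_2.
r = √(205.25) ≈ 14.327.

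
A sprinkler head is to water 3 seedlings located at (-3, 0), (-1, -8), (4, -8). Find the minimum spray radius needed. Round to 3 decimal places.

Call the three points A, B, C in the order given.
Side lengths²: AB² = 68, AC² = 113, BC² = 25.
Since AC² = 113 ≥ 68 + 25 = 93, the angle opposite AC is not acute, so the smallest enclosing circle has AC as diameter.
Centre = midpoint of AC = (0.5, -4), r² = 113/4 = 28.25.
r = √(28.25) ≈ 5.315.

5.315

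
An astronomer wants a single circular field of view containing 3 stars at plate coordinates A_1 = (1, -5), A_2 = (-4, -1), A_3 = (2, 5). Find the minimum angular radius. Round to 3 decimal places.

Side lengths²: A_1A_2² = 41, A_1A_3² = 101, A_2A_3² = 72.
Since A_1A_3² = 101 < 72 + 41 = 113, the triangle is acute, so the smallest enclosing circle is the circumcircle.
Circumcentre = (17/18, 1/18), r² = 4141/162.
r = √(4141/162) ≈ 5.056.

5.056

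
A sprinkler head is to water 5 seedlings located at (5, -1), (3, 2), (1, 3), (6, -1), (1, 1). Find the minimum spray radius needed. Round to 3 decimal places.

A smallest enclosing disk is always determined by at most three of the input points on its boundary.
The farthest pair is (1, 3)–(6, -1) with squared distance 41. The circle on this segment as diameter has centre (3.5, 1) and r² = 41/4 = 10.25.
Check (5, -1): distance² to centre = 6.25 ≤ 10.25, so it lies inside.
All remaining points lie in this disk, and no smaller disk contains both endpoints, so this is the minimum enclosing circle.
r = √(10.25) ≈ 3.202.

3.202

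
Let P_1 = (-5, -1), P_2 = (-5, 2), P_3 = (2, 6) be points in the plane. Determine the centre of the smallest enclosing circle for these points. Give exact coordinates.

Side lengths²: P_1P_2² = 9, P_1P_3² = 98, P_2P_3² = 65.
Since P_1P_3² = 98 ≥ 65 + 9 = 74, the angle opposite P_1P_3 is not acute, so the smallest enclosing circle has P_1P_3 as diameter.
Centre = midpoint of P_1P_3 = (-1.5, 2.5), r² = 98/4 = 24.5.
Centre = (-1.5, 2.5).

(-1.5, 2.5)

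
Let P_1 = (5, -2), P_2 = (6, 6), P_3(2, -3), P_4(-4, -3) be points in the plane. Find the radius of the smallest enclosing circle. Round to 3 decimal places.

6.727

The minimum enclosing circle of a finite set is fixed by two of the points (as a diameter) or three (as a circumcircle).
The farthest pair is P_2–P_4 with squared distance 181. The circle on this segment as diameter has centre (1, 1.5) and r² = 181/4 = 45.25.
Check P_1: distance² to centre = 28.25 ≤ 45.25, so it lies inside.
All remaining points lie in this disk, and no smaller disk contains both endpoints, so this is the minimum enclosing circle.
r = √(45.25) ≈ 6.727.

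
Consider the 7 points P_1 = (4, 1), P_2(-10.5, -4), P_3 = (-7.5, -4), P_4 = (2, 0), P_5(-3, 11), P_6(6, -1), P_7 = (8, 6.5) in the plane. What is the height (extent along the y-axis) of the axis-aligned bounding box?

15

max y = 11, min y = -4, so height = 15.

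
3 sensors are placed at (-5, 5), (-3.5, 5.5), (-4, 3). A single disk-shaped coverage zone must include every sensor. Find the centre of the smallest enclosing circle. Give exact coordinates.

(-55/14, 30/7)

Call the three points A, B, C in the order given.
Side lengths²: AB² = 2.5, AC² = 5, BC² = 6.5.
Since BC² = 6.5 < 5 + 2.5 = 7.5, the triangle is acute, so the smallest enclosing circle is the circumcircle.
Circumcentre = (-55/14, 30/7), r² = 325/196.
Centre = (-55/14, 30/7).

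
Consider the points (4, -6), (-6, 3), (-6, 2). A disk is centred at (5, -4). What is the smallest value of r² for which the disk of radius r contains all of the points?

170

The required radius is the distance from (5, -4) to the farthest point.
Squared distances: 5, 170, 157.
Maximum is 170, attained at (-6, 3).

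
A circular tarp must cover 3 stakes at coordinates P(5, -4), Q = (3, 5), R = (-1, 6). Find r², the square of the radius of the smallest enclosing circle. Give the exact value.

Side lengths²: PQ² = 85, PR² = 136, QR² = 17.
Since PR² = 136 ≥ 85 + 17 = 102, the angle opposite PR is not acute, so the smallest enclosing circle has PR as diameter.
Centre = midpoint of PR = (2, 1), r² = 136/4 = 34.

34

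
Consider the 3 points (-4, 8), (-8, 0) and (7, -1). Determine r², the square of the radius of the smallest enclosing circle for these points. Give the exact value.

Call the three points A, B, C in the order given.
Side lengths²: AB² = 80, AC² = 202, BC² = 226.
Since BC² = 226 < 202 + 80 = 282, the triangle is acute, so the smallest enclosing circle is the circumcircle.
Circumcentre = (-12/31, 37/31), r² = 57065/961.

57065/961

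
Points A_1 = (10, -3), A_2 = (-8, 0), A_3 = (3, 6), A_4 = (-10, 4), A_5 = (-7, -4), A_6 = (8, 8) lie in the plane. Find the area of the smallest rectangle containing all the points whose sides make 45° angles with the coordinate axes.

In coordinates u = x + y, v = x − y the rectangle is axis-aligned; the map (x,y)→(u,v) scales areas by 2.
u-values: 7, -8, 9, -6, -11, 16; range = 16 − (-11) = 27.
v-values: 13, -8, -3, -14, -3, 0; range = 13 − (-14) = 27.
Area = (27 × 27) / 2 = 364.5.

364.5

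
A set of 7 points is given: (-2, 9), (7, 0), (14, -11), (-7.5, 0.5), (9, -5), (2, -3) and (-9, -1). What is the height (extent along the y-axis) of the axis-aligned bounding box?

20

max y = 9, min y = -11, so height = 20.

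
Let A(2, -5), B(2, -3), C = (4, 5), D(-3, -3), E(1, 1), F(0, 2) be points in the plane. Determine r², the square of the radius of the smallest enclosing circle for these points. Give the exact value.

The minimum enclosing circle is determined by three boundary points: A, C, D.
Their circumcentre is (67/54, 19/54) with r² = 42601/1458.
The farthest remaining point B is at distance² 17221/1458 ≤ 42601/1458.

42601/1458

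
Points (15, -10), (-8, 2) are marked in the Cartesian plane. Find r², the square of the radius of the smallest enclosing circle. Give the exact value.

168.25

The smallest circle enclosing two points has them as diameter endpoints.
Centre = midpoint = (3.5, -4); r² = |(15, -10)−(-8, 2)|²/4 = 673/4 = 168.25.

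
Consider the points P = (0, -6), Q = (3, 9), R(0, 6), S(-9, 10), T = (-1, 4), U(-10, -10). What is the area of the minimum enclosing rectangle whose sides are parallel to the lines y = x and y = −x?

In coordinates u = x + y, v = x − y the rectangle is axis-aligned; the map (x,y)→(u,v) scales areas by 2.
u-values: -6, 12, 6, 1, 3, -20; range = 12 − (-20) = 32.
v-values: 6, -6, -6, -19, -5, 0; range = 6 − (-19) = 25.
Area = (32 × 25) / 2 = 400.

400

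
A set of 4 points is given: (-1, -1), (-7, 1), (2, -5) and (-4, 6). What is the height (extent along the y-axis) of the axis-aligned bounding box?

max y = 6, min y = -5, so height = 11.

11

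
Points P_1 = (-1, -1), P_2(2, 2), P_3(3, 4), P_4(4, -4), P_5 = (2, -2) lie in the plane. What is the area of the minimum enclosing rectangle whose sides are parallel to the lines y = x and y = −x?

In coordinates u = x + y, v = x − y the rectangle is axis-aligned; the map (x,y)→(u,v) scales areas by 2.
u-values: -2, 4, 7, 0, 0; range = 7 − (-2) = 9.
v-values: 0, 0, -1, 8, 4; range = 8 − (-1) = 9.
Area = (9 × 9) / 2 = 40.5.

40.5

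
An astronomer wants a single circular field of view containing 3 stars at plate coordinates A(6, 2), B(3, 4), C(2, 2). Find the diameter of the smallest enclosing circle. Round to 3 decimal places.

Side lengths²: AB² = 13, AC² = 16, BC² = 5.
Since AC² = 16 < 13 + 5 = 18, the triangle is acute, so the smallest enclosing circle is the circumcircle.
Circumcentre = (4, 2.25), r² = 4.0625.
Diameter = 2r = 2√(4.0625) ≈ 4.031.

4.031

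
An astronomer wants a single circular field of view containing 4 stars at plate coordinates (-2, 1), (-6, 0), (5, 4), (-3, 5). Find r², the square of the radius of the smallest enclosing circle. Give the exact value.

A smallest enclosing disk is always determined by at most three of the input points on its boundary.
The farthest pair is (-6, 0)–(5, 4) with squared distance 137. The circle on this segment as diameter has centre (-0.5, 2) and r² = 137/4 = 34.25.
Check (-2, 1): distance² to centre = 3.25 ≤ 34.25, so it lies inside.
All remaining points lie in this disk, and no smaller disk contains both endpoints, so this is the minimum enclosing circle.

34.25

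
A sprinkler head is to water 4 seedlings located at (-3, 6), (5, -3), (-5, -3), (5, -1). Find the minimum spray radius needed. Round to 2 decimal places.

6.17

By Welzl's lemma the MEC is supported by two points (diametrically opposite) or three points (on a circumcircle).
The minimum enclosing circle is determined by three boundary points: (-3, 6), (5, -3), (-5, -3).
Their circumcentre is (0, 11/18) with r² = 12325/324.
The farthest remaining point (5, -1) is at distance² 8941/324 ≤ 12325/324.
r = √(12325/324) ≈ 6.17.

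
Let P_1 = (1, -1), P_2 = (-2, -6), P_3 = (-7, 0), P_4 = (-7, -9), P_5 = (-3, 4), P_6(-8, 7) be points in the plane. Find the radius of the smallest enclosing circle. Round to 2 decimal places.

8.03

The minimum enclosing circle of a finite set is fixed by two of the points (as a diameter) or three (as a circumcircle).
The minimum enclosing circle is determined by three boundary points: P_1, P_4, P_6.
Their circumcentre is (-239/34, -33/34) with r² = 37265/578.
The farthest remaining point P_2 is at distance² 29241/578 ≤ 37265/578.
r = √(37265/578) ≈ 8.03.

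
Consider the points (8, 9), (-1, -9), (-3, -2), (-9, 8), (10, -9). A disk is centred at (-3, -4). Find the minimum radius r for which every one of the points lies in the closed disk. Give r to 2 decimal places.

17.03

The required radius is the distance from (-3, -4) to the farthest point.
Squared distances: 290, 29, 4, 180, 194.
Maximum is 290, attained at (8, 9).
r = √290 ≈ 17.03.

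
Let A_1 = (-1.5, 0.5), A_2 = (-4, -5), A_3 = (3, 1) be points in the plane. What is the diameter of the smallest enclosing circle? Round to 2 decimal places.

Side lengths²: A_1A_2² = 36.5, A_1A_3² = 20.5, A_2A_3² = 85.
Since A_2A_3² = 85 ≥ 36.5 + 20.5 = 57, the angle opposite A_2A_3 is not acute, so the smallest enclosing circle has A_2A_3 as diameter.
Centre = midpoint of A_2A_3 = (-0.5, -2), r² = 85/4 = 21.25.
Diameter = 2r = 2√(21.25) ≈ 9.22.

9.22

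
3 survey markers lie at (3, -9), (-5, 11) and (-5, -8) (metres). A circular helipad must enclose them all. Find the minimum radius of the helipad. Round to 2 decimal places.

10.77

Call the three points A, B, C in the order given.
Side lengths²: AB² = 464, AC² = 65, BC² = 361.
Since AB² = 464 ≥ 361 + 65 = 426, the angle opposite AB is not acute, so the smallest enclosing circle has AB as diameter.
Centre = midpoint of AB = (-1, 1), r² = 464/4 = 116.
r = √116 ≈ 10.77.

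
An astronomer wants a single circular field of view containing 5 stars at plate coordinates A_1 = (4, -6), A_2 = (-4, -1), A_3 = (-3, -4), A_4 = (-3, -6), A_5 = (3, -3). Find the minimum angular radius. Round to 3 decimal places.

By Welzl's lemma the MEC is supported by two points (diametrically opposite) or three points (on a circumcircle).
The farthest pair is A_1–A_2 with squared distance 89. The circle on this segment as diameter has centre (0, -3.5) and r² = 89/4 = 22.25.
Check A_3: distance² to centre = 9.25 ≤ 22.25, so it lies inside.
All remaining points lie in this disk, and no smaller disk contains both endpoints, so this is the minimum enclosing circle.
r = √(22.25) ≈ 4.717.

4.717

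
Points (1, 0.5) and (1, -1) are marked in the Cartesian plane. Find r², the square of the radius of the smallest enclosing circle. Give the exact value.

0.5625

The smallest circle enclosing two points has them as diameter endpoints.
Centre = midpoint = (1, -0.25); r² = |(1, 0.5)−(1, -1)|²/4 = 2.25/4 = 0.5625.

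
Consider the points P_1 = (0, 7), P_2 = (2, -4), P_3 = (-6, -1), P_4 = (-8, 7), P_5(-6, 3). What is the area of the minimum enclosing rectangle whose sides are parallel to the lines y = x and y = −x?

In coordinates u = x + y, v = x − y the rectangle is axis-aligned; the map (x,y)→(u,v) scales areas by 2.
u-values: 7, -2, -7, -1, -3; range = 7 − (-7) = 14.
v-values: -7, 6, -5, -15, -9; range = 6 − (-15) = 21.
Area = (14 × 21) / 2 = 147.

147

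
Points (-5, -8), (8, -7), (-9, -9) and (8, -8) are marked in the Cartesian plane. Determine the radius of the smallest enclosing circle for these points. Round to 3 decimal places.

8.559

By Welzl's lemma the MEC is supported by two points (diametrically opposite) or three points (on a circumcircle).
The farthest pair is (8, -7)–(-9, -9) with squared distance 293. The circle on this segment as diameter has centre (-0.5, -8) and r² = 293/4 = 73.25.
Check (-5, -8): distance² to centre = 20.25 ≤ 73.25, so it lies inside.
All remaining points lie in this disk, and no smaller disk contains both endpoints, so this is the minimum enclosing circle.
r = √(73.25) ≈ 8.559.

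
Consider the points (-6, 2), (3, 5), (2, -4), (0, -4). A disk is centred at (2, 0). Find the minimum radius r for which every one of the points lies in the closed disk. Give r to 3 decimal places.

The required radius is the distance from (2, 0) to the farthest point.
Squared distances: 68, 26, 16, 20.
Maximum is 68, attained at (-6, 2).
r = √68 ≈ 8.246.

8.246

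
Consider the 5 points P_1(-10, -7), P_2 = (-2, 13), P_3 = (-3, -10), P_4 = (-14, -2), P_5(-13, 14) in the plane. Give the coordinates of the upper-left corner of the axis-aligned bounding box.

x-range [-14, -2], y-range [-10, 14].
The upper-left corner is (-14, 14).

(-14, 14)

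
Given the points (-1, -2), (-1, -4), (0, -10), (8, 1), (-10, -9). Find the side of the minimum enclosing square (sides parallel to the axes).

18

The bounding box has width 18 and height 11.
An axis-aligned square enclosing the set must have side ≥ max(width, height).
So the minimum side is max(18, 11) = 18.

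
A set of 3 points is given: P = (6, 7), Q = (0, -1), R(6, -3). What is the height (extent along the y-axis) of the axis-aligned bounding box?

max y = 7, min y = -3, so height = 10.

10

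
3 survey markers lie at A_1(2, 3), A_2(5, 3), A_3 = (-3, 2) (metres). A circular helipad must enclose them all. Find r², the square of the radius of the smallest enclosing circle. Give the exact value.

Side lengths²: A_1A_2² = 9, A_1A_3² = 26, A_2A_3² = 65.
Since A_2A_3² = 65 ≥ 26 + 9 = 35, the angle opposite A_2A_3 is not acute, so the smallest enclosing circle has A_2A_3 as diameter.
Centre = midpoint of A_2A_3 = (1, 2.5), r² = 65/4 = 16.25.

16.25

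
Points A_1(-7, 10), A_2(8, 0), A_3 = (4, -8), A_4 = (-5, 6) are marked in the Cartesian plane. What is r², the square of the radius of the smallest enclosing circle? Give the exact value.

By Welzl's lemma the MEC is supported by two points (diametrically opposite) or three points (on a circumcircle).
The farthest pair is A_1–A_3 with squared distance 445. The circle on this segment as diameter has centre (-1.5, 1) and r² = 445/4 = 111.25.
Check A_2: distance² to centre = 91.25 ≤ 111.25, so it lies inside.
All remaining points lie in this disk, and no smaller disk contains both endpoints, so this is the minimum enclosing circle.

111.25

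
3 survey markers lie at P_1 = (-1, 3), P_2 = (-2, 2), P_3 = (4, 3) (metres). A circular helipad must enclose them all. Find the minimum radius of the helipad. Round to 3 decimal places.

3.041

Side lengths²: P_1P_2² = 2, P_1P_3² = 25, P_2P_3² = 37.
Since P_2P_3² = 37 ≥ 25 + 2 = 27, the angle opposite P_2P_3 is not acute, so the smallest enclosing circle has P_2P_3 as diameter.
Centre = midpoint of P_2P_3 = (1, 2.5), r² = 37/4 = 9.25.
r = √(9.25) ≈ 3.041.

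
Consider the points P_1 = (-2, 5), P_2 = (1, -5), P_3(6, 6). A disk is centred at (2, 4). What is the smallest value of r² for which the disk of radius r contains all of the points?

82

The required radius is the distance from (2, 4) to the farthest point.
Squared distances: 17, 82, 20.
Maximum is 82, attained at P_2.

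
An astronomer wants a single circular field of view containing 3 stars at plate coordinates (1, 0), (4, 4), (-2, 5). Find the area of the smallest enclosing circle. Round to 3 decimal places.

33.883

Call the three points A, B, C in the order given.
Side lengths²: AB² = 25, AC² = 34, BC² = 37.
Since BC² = 37 < 34 + 25 = 59, the triangle is acute, so the smallest enclosing circle is the circumcircle.
Circumcentre = (43/54, 59/18), r² = 15725/1458.
Area = π·r² = π·15725/1458 ≈ 33.883.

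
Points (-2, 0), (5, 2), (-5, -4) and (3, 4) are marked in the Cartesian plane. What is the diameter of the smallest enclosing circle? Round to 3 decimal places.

A smallest enclosing disk is always determined by at most three of the input points on its boundary.
The farthest pair is (5, 2)–(-5, -4) with squared distance 136. The circle on this segment as diameter has centre (0, -1) and r² = 136/4 = 34.
Check (-2, 0): distance² to centre = 5 ≤ 34, so it lies inside.
All remaining points lie in this disk, and no smaller disk contains both endpoints, so this is the minimum enclosing circle.
Diameter = 2r = 2√34 ≈ 11.662.

11.662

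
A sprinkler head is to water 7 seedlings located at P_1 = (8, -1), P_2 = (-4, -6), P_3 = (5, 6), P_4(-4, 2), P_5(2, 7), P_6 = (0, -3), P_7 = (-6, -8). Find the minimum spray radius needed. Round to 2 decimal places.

8.90

The farthest pair is P_3–P_7 with squared distance 317. The circle on this segment as diameter has centre (-0.5, -1) and r² = 317/4 = 79.25.
Check P_1: distance² to centre = 72.25 ≤ 79.25, so it lies inside.
All remaining points lie in this disk, and no smaller disk contains both endpoints, so this is the minimum enclosing circle.
r = √(79.25) ≈ 8.90.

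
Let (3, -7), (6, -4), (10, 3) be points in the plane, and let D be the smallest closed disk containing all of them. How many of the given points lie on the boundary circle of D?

2

Call the three points A, B, C in the order given.
Side lengths²: AB² = 18, AC² = 149, BC² = 65.
Since AC² = 149 ≥ 65 + 18 = 83, the angle opposite AC is not acute, so the smallest enclosing circle has AC as diameter.
Centre = midpoint of AC = (6.5, -2), r² = 149/4 = 37.25.
The points at distance exactly r from the centre are (3, -7), (10, 3) — 2 points.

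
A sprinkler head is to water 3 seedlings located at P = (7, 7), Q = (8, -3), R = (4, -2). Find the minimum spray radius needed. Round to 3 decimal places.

Side lengths²: PQ² = 101, PR² = 90, QR² = 17.
Since PQ² = 101 < 90 + 17 = 107, the triangle is acute, so the smallest enclosing circle is the circumcircle.
Circumcentre = (185/26, 51/26), r² = 8585/338.
r = √(8585/338) ≈ 5.040.

5.040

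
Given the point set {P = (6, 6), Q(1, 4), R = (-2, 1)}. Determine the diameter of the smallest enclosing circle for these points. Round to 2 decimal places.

Side lengths²: PQ² = 29, PR² = 89, QR² = 18.
Since PR² = 89 ≥ 29 + 18 = 47, the angle opposite PR is not acute, so the smallest enclosing circle has PR as diameter.
Centre = midpoint of PR = (2, 3.5), r² = 89/4 = 22.25.
Diameter = 2r = 2√(22.25) ≈ 9.43.

9.43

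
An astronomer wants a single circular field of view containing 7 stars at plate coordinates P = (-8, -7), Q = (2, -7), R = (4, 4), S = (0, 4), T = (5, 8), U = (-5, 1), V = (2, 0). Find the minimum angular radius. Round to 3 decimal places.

The minimum enclosing circle of a finite set is fixed by two of the points (as a diameter) or three (as a circumcircle).
The farthest pair is P–T with squared distance 394. The circle on this segment as diameter has centre (-1.5, 0.5) and r² = 394/4 = 98.5.
Check Q: distance² to centre = 68.5 ≤ 98.5, so it lies inside.
All remaining points lie in this disk, and no smaller disk contains both endpoints, so this is the minimum enclosing circle.
r = √(98.5) ≈ 9.925.

9.925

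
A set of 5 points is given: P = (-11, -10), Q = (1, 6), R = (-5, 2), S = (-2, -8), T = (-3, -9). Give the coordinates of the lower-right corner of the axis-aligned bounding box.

(1, -10)

x-range [-11, 1], y-range [-10, 6].
The lower-right corner is (1, -10).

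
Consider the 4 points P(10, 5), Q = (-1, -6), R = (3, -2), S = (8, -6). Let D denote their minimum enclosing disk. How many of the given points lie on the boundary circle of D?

A smallest enclosing disk is always determined by at most three of the input points on its boundary.
The farthest pair is P–Q with squared distance 242. The circle on this segment as diameter has centre (4.5, -0.5) and r² = 242/4 = 60.5.
Check R: distance² to centre = 4.5 ≤ 60.5, so it lies inside.
All remaining points lie in this disk, and no smaller disk contains both endpoints, so this is the minimum enclosing circle.
The points at distance exactly r from the centre are P, Q — 2 points.

2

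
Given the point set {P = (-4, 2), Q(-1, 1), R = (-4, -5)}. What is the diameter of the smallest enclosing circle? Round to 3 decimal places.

Side lengths²: PQ² = 10, PR² = 49, QR² = 45.
Since PR² = 49 < 45 + 10 = 55, the triangle is acute, so the smallest enclosing circle is the circumcircle.
Circumcentre = (-3.5, -1.5), r² = 12.5.
Diameter = 2r = 2√(12.5) ≈ 7.071.

7.071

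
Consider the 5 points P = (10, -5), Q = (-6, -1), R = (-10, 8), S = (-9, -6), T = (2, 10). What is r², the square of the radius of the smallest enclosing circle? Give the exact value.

142.25

The minimum enclosing circle of a finite set is fixed by two of the points (as a diameter) or three (as a circumcircle).
The farthest pair is P–R with squared distance 569. The circle on this segment as diameter has centre (0, 1.5) and r² = 569/4 = 142.25.
Check Q: distance² to centre = 42.25 ≤ 142.25, so it lies inside.
All remaining points lie in this disk, and no smaller disk contains both endpoints, so this is the minimum enclosing circle.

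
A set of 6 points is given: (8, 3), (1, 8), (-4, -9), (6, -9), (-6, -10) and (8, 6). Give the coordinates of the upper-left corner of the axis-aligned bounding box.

x-range [-6, 8], y-range [-10, 8].
The upper-left corner is (-6, 8).

(-6, 8)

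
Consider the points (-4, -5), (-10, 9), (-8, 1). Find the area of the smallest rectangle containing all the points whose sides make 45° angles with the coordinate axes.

In coordinates u = x + y, v = x − y the rectangle is axis-aligned; the map (x,y)→(u,v) scales areas by 2.
u-values: -9, -1, -7; range = -1 − (-9) = 8.
v-values: 1, -19, -9; range = 1 − (-19) = 20.
Area = (8 × 20) / 2 = 80.

80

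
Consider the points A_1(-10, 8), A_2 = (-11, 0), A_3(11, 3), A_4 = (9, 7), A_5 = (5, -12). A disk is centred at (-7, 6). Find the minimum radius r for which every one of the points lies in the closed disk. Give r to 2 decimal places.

21.63

The required radius is the distance from (-7, 6) to the farthest point.
Squared distances: 13, 52, 333, 257, 468.
Maximum is 468, attained at A_5.
r = √468 ≈ 21.63.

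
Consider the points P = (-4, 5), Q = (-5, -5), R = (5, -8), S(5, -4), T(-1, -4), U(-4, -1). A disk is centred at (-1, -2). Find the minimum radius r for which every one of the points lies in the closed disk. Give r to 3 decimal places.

8.485

The required radius is the distance from (-1, -2) to the farthest point.
Squared distances: 58, 25, 72, 40, 4, 10.
Maximum is 72, attained at R.
r = √72 ≈ 8.485.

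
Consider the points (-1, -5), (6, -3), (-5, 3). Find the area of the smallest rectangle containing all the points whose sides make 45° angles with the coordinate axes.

76.5

In coordinates u = x + y, v = x − y the rectangle is axis-aligned; the map (x,y)→(u,v) scales areas by 2.
u-values: -6, 3, -2; range = 3 − (-6) = 9.
v-values: 4, 9, -8; range = 9 − (-8) = 17.
Area = (9 × 17) / 2 = 76.5.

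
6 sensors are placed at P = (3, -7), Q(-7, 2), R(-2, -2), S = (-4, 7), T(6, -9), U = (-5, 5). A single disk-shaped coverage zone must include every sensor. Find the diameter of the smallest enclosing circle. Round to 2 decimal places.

18.87

By Welzl's lemma the MEC is supported by two points (diametrically opposite) or three points (on a circumcircle).
The farthest pair is S–T with squared distance 356. The circle on this segment as diameter has centre (1, -1) and r² = 356/4 = 89.
Check P: distance² to centre = 40 ≤ 89, so it lies inside.
All remaining points lie in this disk, and no smaller disk contains both endpoints, so this is the minimum enclosing circle.
Diameter = 2r = 2√89 ≈ 18.87.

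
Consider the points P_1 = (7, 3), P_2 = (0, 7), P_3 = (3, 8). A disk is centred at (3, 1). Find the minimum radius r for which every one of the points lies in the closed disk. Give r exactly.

7

The required radius is the distance from (3, 1) to the farthest point.
Squared distances: 20, 45, 49.
Maximum is 49, attained at P_3.
r = √49 = 7.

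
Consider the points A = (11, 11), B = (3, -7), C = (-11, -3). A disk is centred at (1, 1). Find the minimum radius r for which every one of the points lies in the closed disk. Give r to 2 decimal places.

14.14

The required radius is the distance from (1, 1) to the farthest point.
Squared distances: 200, 68, 160.
Maximum is 200, attained at A.
r = √200 ≈ 14.14.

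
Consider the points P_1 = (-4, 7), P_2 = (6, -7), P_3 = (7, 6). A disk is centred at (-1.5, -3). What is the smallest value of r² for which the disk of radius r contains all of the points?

153.25

The required radius is the distance from (-1.5, -3) to the farthest point.
Squared distances: 106.25, 72.25, 153.25.
Maximum is 153.25, attained at P_3.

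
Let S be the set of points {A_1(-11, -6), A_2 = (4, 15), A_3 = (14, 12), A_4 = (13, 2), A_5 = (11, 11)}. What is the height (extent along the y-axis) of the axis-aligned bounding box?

21

max y = 15, min y = -6, so height = 21.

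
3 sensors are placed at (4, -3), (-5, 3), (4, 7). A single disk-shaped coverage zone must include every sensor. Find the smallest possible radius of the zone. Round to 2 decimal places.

Call the three points A, B, C in the order given.
Side lengths²: AB² = 117, AC² = 100, BC² = 97.
Since AB² = 117 < 100 + 97 = 197, the triangle is acute, so the smallest enclosing circle is the circumcircle.
Circumcentre = (5/6, 2), r² = 1261/36.
r = √(1261/36) ≈ 5.92.

5.92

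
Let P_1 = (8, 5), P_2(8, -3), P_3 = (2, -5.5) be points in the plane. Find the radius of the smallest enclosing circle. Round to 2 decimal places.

6.05

Side lengths²: P_1P_2² = 64, P_1P_3² = 146.25, P_2P_3² = 42.25.
Since P_1P_3² = 146.25 ≥ 64 + 42.25 = 106.25, the angle opposite P_1P_3 is not acute, so the smallest enclosing circle has P_1P_3 as diameter.
Centre = midpoint of P_1P_3 = (5, -0.25), r² = 146.25/4 = 36.5625.
r = √(36.5625) ≈ 6.05.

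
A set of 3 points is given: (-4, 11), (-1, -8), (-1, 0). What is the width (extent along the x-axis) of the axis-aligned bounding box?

max x = -1, min x = -4, so width = 3.

3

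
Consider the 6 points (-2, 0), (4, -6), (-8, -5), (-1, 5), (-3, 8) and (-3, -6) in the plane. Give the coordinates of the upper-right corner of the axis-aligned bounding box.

x-range [-8, 4], y-range [-6, 8].
The upper-right corner is (4, 8).

(4, 8)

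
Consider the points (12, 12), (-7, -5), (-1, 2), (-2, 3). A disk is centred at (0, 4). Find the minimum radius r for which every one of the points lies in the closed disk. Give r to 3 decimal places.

14.422

The required radius is the distance from (0, 4) to the farthest point.
Squared distances: 208, 130, 5, 5.
Maximum is 208, attained at (12, 12).
r = √208 ≈ 14.422.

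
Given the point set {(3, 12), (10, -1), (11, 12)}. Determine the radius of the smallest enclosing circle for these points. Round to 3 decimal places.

7.404

Call the three points A, B, C in the order given.
Side lengths²: AB² = 218, AC² = 64, BC² = 170.
Since AB² = 218 < 170 + 64 = 234, the triangle is acute, so the smallest enclosing circle is the circumcircle.
Circumcentre = (7, 75/13), r² = 9265/169.
r = √(9265/169) ≈ 7.404.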